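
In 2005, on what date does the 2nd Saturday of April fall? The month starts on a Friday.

April 2005 begins on a Friday, so the first Saturday is April 2 (1 day later).
The 2nd Saturday is 1 weeks later: 2 + 7 = 9.

9 April 2005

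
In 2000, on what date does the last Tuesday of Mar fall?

Mar 28, 2000

Mar 2000 begins on a Wednesday, so the first Tuesday is Mar 7 (6 days later).
Mar 2000 has 31 days. Adding weeks: 7, 14, 21, 28 — the last one ≤ 31 is the 28th.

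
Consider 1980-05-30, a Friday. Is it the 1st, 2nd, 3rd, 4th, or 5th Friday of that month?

Day 30 falls in week ⌈30/7⌉ of the month.
Days 1–7 hold the 1st Friday, 8–14 the 2nd, 15–21 the 3rd, 22–28 the 4th, 29–31 the 5th.
30 is in the range for the 5th.

5th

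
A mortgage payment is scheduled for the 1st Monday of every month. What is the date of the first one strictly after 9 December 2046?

7 January 2047

December 2046 starts on a Saturday, so its 1st Monday is 3 December 2046 (2 days in).
That is not after 9 December 2046, so look at January 2047.
January 2047 starts on a Tuesday, so its 1st Monday is 7 January 2047 (6 days in).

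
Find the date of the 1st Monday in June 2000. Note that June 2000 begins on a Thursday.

2000-06-05

June 2000 begins on a Thursday, so the first Monday is June 5 (4 days later).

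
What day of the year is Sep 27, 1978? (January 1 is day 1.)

270

Days in months before Sep: 31 + 28 + 31 + 30 + 31 + 30 + 31 + 31 = 243.
Plus 27 days into Sep → day 270.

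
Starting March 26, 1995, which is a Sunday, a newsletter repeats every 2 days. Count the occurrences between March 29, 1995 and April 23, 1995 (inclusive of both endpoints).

13

Occurrences land 2·i days after March 26, 1995 for i = 0, 1, 2, …
March 29, 1995 is 3 days after the start; 3 ÷ 2 = 1 remainder 1; since the remainder is 1, round up to i = 2. First occurrence in the window: #3 on March 30, 1995 (2×2 = 4 days in).
April 23, 1995 is 28 days after the start; 28 ÷ 2 = 14 remainder 0. Last occurrence in the window: #15 on April 23, 1995.
Occurrences #3 through #15: 13 in total.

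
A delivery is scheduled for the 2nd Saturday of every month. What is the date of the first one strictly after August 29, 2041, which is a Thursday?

September 14, 2041

August 2041 starts on a Thursday; its first Saturday is the 3rd, so the 2nd Saturday is the 10th — August 10, 2041.
That is not after August 29, 2041, so look at September 2041.
September 2041 starts on a Sunday; its first Saturday is the 7th, so the 2nd Saturday is the 14th — September 14, 2041.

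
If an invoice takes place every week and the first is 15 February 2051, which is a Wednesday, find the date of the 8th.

5 April 2051

The 8th occurrence is 7 intervals after the first: 7 × 7 = 49 days after 15 February 2051.
February has 28 days — 13 days to the end of February leaves 36.
March has 31 days (5 left).
5 days into April → 5 April 2051.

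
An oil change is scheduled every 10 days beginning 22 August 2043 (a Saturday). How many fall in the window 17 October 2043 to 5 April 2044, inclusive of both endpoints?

Occurrences land 10·i days after 22 August 2043 for i = 0, 1, 2, …
17 October 2043 is 56 days after the start; 56 ÷ 10 = 5 remainder 6; since the remainder is 6, round up to i = 6. First occurrence in the window: #7 on 21 October 2043 (6×10 = 60 days in).
5 April 2044 is 227 days after the start; 227 ÷ 10 = 22 remainder 7. Last occurrence in the window: #23 on 29 March 2044.
Occurrences #7 through #23: 17 in total.

17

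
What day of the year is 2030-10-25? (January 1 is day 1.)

298

Days in months before October: 31 + 28 + 31 + 30 + 31 + 30 + 31 + 31 + 30 = 273.
Plus 25 days into October → day 298.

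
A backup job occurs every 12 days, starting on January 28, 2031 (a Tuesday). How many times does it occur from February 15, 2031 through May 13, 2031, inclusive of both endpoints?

7

Occurrences land 12·i days after January 28, 2031 for i = 0, 1, 2, …
February 15, 2031 is 18 days after the start; 18 ÷ 12 = 1 remainder 6; since the remainder is 6, round up to i = 2. First occurrence in the window: #3 on February 21, 2031 (2×12 = 24 days in).
May 13, 2031 is 105 days after the start; 105 ÷ 12 = 8 remainder 9. Last occurrence in the window: #9 on May 4, 2031.
Occurrences #3 through #9: 7 in total.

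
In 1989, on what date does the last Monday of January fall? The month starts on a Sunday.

January 30, 1989

January 1989 begins on a Sunday, so the first Monday is January 2 (1 day later).
January 1989 has 31 days. Adding weeks: 2, 9, 16, 23, 30 — the last one ≤ 31 is the 30th.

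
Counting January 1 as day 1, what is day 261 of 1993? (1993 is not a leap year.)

January has 31 days (261 − 31 = 230 remain).
February has 28 days (230 − 28 = 202 remain).
March has 31 days (202 − 31 = 171 remain).
April has 30 days (171 − 30 = 141 remain).
May has 31 days (141 − 31 = 110 remain).
June has 30 days (110 − 30 = 80 remain).
July has 31 days (80 − 31 = 49 remain).
August has 31 days (49 − 31 = 18 remain).
18 into September → September 18.

18 September 1993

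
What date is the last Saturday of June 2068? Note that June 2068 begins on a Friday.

June 30, 2068

June 2068 begins on a Friday, so the first Saturday is June 2 (1 day later).
June 2068 has 30 days. Adding weeks: 2, 9, 16, 23, 30 — the last one ≤ 30 is the 30th.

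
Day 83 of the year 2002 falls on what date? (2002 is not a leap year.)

January has 31 days (83 − 31 = 52 remain).
February has 28 days (52 − 28 = 24 remain).
24 into March → March 24.

24 March 2002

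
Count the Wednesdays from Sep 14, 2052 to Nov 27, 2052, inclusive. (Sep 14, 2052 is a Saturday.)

11

Sep 14, 2052 is a Saturday; the first Wednesday on or after it is Sep 18, 2052 (4 days later).
From Sep 18, 2052 to Nov 27, 2052: 12 + 31 + 27 = 70 days (rest of Sep, Oct, Nov).
70 ÷ 7 = 10 full weeks with remainder 0, so 10 more Wednesdays after the first → 11.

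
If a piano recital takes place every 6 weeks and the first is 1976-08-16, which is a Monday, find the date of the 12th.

1977-11-21

The 12th occurrence is 11 intervals after the first: 11 × 42 = 462 days after 1976-08-16.
August has 31 days — 15 days to the end of August leaves 447.
From end of August to end of 1976 is 122 days (325 left).
January has 31 days (294 left).
February has 28 days (266 left).
March has 31 days (235 left).
April has 30 days (205 left).
May has 31 days (174 left).
June has 30 days (144 left).
July has 31 days (113 left).
August has 31 days (82 left).
September has 30 days (52 left).
October has 31 days (21 left).
21 days into November → 1977-11-21.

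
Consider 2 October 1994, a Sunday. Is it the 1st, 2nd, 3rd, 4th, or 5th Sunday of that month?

1st

Day 2 falls in week ⌈2/7⌉ of the month.
Days 1–7 hold the 1st Sunday, 8–14 the 2nd, 15–21 the 3rd, 22–28 the 4th, 29–31 the 5th.
2 is in the range for the 1st.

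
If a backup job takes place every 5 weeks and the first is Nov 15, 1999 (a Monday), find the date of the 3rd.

Jan 24, 2000

The 3rd occurrence is 2 intervals after the first: 2 × 35 = 70 days after Nov 15, 1999.
Nov has 30 days — 15 days to the end of Nov leaves 55.
Dec has 31 days (24 left).
24 days into Jan → Jan 24, 2000.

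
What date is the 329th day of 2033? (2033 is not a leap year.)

Nov 25, 2033

Jan has 31 days (329 − 31 = 298 remain).
Feb has 28 days (298 − 28 = 270 remain).
Mar has 31 days (270 − 31 = 239 remain).
Apr has 30 days (239 − 30 = 209 remain).
May has 31 days (209 − 31 = 178 remain).
Jun has 30 days (178 − 30 = 148 remain).
Jul has 31 days (148 − 31 = 117 remain).
Aug has 31 days (117 − 31 = 86 remain).
Sep has 30 days (86 − 30 = 56 remain).
Oct has 31 days (56 − 31 = 25 remain).
25 into Nov → Nov 25.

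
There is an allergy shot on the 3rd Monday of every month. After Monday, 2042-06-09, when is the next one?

2042-06-16

June 2042 starts on a Sunday; its first Monday is the 2nd, so the 3rd Monday is the 16th — 2042-06-16.
2042-06-16 is after 2042-06-09, so that is the next one.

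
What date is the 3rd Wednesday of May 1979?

May 16, 1979

The first Wednesday of May 1979 is May 2.
The 3rd Wednesday is 2 weeks later: 2 + 14 = 16.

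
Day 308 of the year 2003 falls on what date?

November 4, 2003

January has 31 days (308 − 31 = 277 remain).
February has 28 days (277 − 28 = 249 remain).
March has 31 days (249 − 31 = 218 remain).
April has 30 days (218 − 30 = 188 remain).
May has 31 days (188 − 31 = 157 remain).
June has 30 days (157 − 30 = 127 remain).
July has 31 days (127 − 31 = 96 remain).
August has 31 days (96 − 31 = 65 remain).
September has 30 days (65 − 30 = 35 remain).
October has 31 days (35 − 31 = 4 remain).
4 into November → November 4.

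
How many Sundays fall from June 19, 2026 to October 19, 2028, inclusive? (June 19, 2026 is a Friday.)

122

June 19, 2026 is a Friday; the first Sunday on or after it is June 21, 2026 (2 days later).
From June 21, 2026 to October 19, 2028: 193 + 365 + 293 = 851 days (rest of 2026, 2027, to October 19, 2028 in 2028).
851 ÷ 7 = 121 full weeks with remainder 4, so 121 more Sundays after the first → 122.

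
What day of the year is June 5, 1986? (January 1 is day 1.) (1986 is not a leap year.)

Days in months before June: 31 + 28 + 31 + 30 + 31 = 151.
Plus 5 days into June → day 156.

156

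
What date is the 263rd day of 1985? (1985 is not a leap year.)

January has 31 days (263 − 31 = 232 remain).
February has 28 days (232 − 28 = 204 remain).
March has 31 days (204 − 31 = 173 remain).
April has 30 days (173 − 30 = 143 remain).
May has 31 days (143 − 31 = 112 remain).
June has 30 days (112 − 30 = 82 remain).
July has 31 days (82 − 31 = 51 remain).
August has 31 days (51 − 31 = 20 remain).
20 into September → September 20.

20 September 1985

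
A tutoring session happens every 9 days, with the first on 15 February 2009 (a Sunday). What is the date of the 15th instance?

The 15th occurrence is 14 intervals after the first: 14 × 9 = 126 days after 15 February 2009.
February has 28 days — 13 days to the end of February leaves 113.
March has 31 days (82 left).
April has 30 days (52 left).
May has 31 days (21 left).
21 days into June → 21 June 2009.

21 June 2009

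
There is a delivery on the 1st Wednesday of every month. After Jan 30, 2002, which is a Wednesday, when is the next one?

Feb 6, 2002

Jan 2002 starts on a Tuesday, so its 1st Wednesday is Jan 2, 2002 (1 day in).
That is not after Jan 30, 2002, so look at Feb 2002.
Feb 2002 starts on a Friday, so its 1st Wednesday is Feb 6, 2002 (5 days in).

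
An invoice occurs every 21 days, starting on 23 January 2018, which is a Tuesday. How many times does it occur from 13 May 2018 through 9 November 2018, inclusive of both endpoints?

Occurrences land 21·i days after 23 January 2018 for i = 0, 1, 2, …
13 May 2018 is 110 days after the start; 110 ÷ 21 = 5 remainder 5; since the remainder is 5, round up to i = 6. First occurrence in the window: #7 on 29 May 2018 (6×21 = 126 days in).
9 November 2018 is 290 days after the start; 290 ÷ 21 = 13 remainder 17. Last occurrence in the window: #14 on 23 October 2018.
Occurrences #7 through #14: 8 in total.

8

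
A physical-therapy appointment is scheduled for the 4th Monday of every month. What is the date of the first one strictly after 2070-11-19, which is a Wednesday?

November 2070 starts on a Saturday; its first Monday is the 3rd, so the 4th Monday is the 24th — 2070-11-24.
2070-11-24 is after 2070-11-19, so that is the next one.

2070-11-24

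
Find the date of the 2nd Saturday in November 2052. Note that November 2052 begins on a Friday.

November 2052 begins on a Friday, so the first Saturday is November 2 (1 day later).
The 2nd Saturday is 1 weeks later: 2 + 7 = 9.

2052-11-09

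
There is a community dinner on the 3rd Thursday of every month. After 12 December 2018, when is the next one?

20 December 2018

December 2018 starts on a Saturday; its first Thursday is the 6th, so the 3rd Thursday is the 20th — 20 December 2018.
20 December 2018 is after 12 December 2018, so that is the next one.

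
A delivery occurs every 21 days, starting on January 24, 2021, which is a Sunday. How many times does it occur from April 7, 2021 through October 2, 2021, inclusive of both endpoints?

8

Occurrences land 21·i days after January 24, 2021 for i = 0, 1, 2, …
April 7, 2021 is 73 days after the start; 73 ÷ 21 = 3 remainder 10; since the remainder is 10, round up to i = 4. First occurrence in the window: #5 on April 18, 2021 (4×21 = 84 days in).
October 2, 2021 is 251 days after the start; 251 ÷ 21 = 11 remainder 20. Last occurrence in the window: #12 on September 12, 2021.
Occurrences #5 through #12: 8 in total.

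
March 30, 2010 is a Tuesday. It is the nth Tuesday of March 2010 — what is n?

5th

Day 30 falls in week ⌈30/7⌉ of the month.
Days 1–7 hold the 1st Tuesday, 8–14 the 2nd, 15–21 the 3rd, 22–28 the 4th, 29–31 the 5th.
30 is in the range for the 5th.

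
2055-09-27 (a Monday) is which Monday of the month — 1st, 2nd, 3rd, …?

Day 27 falls in week ⌈27/7⌉ of the month.
Days 1–7 hold the 1st Monday, 8–14 the 2nd, 15–21 the 3rd, 22–28 the 4th, 29–31 the 5th.
27 is in the range for the 4th.

4th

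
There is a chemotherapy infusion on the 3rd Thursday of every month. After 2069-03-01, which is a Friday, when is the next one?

March 2069 starts on a Friday; its first Thursday is the 7th, so the 3rd Thursday is the 21st — 2069-03-21.
2069-03-21 is after 2069-03-01, so that is the next one.

2069-03-21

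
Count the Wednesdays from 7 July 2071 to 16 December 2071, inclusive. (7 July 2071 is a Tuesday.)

7 July 2071 is a Tuesday; the first Wednesday on or after it is 8 July 2071 (1 day later).
From 8 July 2071 to 16 December 2071: 23 + 31 + 30 + 31 + 30 + 16 = 161 days (rest of July, August, September, October, November, December).
161 ÷ 7 = 23 full weeks with remainder 0, so 23 more Wednesdays after the first → 24.

24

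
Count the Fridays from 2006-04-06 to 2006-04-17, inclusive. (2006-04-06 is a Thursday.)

2006-04-06 is a Thursday; the first Friday on or after it is 2006-04-07 (1 day later).
From 2006-04-07 to 2006-04-17 is 17 − 7 = 10 days.
10 ÷ 7 = 1 full weeks with remainder 3, so 1 more Fridays after the first → 2.

2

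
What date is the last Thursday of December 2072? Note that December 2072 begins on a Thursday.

2072-12-29

December 2072 begins on a Thursday, so the first Thursday is December 1.
December 2072 has 31 days. Adding weeks: 1, 8, 15, 22, 29 — the last one ≤ 31 is the 29th.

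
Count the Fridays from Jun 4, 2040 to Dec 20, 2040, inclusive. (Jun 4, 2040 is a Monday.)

28

Jun 4, 2040 is a Monday; the first Friday on or after it is Jun 8, 2040 (4 days later).
From Jun 8, 2040 to Dec 20, 2040: 22 + 31 + 31 + 30 + 31 + 30 + 20 = 195 days (rest of Jun, Jul, Aug, Sep, Oct, Nov, Dec).
195 ÷ 7 = 27 full weeks with remainder 6, so 27 more Fridays after the first → 28.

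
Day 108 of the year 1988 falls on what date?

January has 31 days (108 − 31 = 77 remain).
February has 29 days (77 − 29 = 48 remain).
March has 31 days (48 − 31 = 17 remain).
17 into April → April 17.

17 April 1988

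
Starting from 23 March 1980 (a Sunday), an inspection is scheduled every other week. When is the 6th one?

1 June 1980

The 6th occurrence is 5 intervals after the first: 5 × 14 = 70 days after 23 March 1980.
March has 31 days — 8 days to the end of March leaves 62.
April has 30 days (32 left).
May has 31 days (1 left).
1 day into June → 1 June 1980.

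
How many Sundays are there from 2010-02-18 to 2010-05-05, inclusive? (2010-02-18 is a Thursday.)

2010-02-18 is a Thursday; the first Sunday on or after it is 2010-02-21 (3 days later).
From 2010-02-21 to 2010-05-05: 7 + 31 + 30 + 5 = 73 days (rest of February, March, April, May).
73 ÷ 7 = 10 full weeks with remainder 3, so 10 more Sundays after the first → 11.

11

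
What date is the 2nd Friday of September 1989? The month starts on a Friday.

September 1989 begins on a Friday, so the first Friday is September 1.
The 2nd Friday is 1 weeks later: 1 + 7 = 8.

1989-09-08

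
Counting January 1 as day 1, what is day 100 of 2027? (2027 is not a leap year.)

January has 31 days (100 − 31 = 69 remain).
February has 28 days (69 − 28 = 41 remain).
March has 31 days (41 − 31 = 10 remain).
10 into April → April 10.

2027-04-10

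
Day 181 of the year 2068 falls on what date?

Jan has 31 days (181 − 31 = 150 remain).
Feb has 29 days (150 − 29 = 121 remain).
Mar has 31 days (121 − 31 = 90 remain).
Apr has 30 days (90 − 30 = 60 remain).
May has 31 days (60 − 31 = 29 remain).
29 into Jun → Jun 29.

Jun 29, 2068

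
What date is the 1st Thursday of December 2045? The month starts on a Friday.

December 7, 2045

December 2045 begins on a Friday, so the first Thursday is December 7 (6 days later).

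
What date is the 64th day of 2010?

January has 31 days (64 − 31 = 33 remain).
February has 28 days (33 − 28 = 5 remain).
5 into March → March 5.

5 March 2010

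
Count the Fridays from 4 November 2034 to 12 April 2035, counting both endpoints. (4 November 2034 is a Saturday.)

22

4 November 2034 is a Saturday; the first Friday on or after it is 10 November 2034 (6 days later).
From 10 November 2034 to 12 April 2035: 20 + 31 + 31 + 28 + 31 + 12 = 153 days (rest of November, December, January, February, March, April).
153 ÷ 7 = 21 full weeks with remainder 6, so 21 more Fridays after the first → 22.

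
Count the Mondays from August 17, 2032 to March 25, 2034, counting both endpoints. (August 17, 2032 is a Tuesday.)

83

August 17, 2032 is a Tuesday; the first Monday on or after it is August 23, 2032 (6 days later).
From August 23, 2032 to March 25, 2034: 130 + 365 + 84 = 579 days (rest of 2032, 2033, to March 25, 2034 in 2034).
579 ÷ 7 = 82 full weeks with remainder 5, so 82 more Mondays after the first → 83.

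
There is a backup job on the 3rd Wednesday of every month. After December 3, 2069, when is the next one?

December 18, 2069

December 2069 starts on a Sunday; its first Wednesday is the 4th, so the 3rd Wednesday is the 18th — December 18, 2069.
December 18, 2069 is after December 3, 2069, so that is the next one.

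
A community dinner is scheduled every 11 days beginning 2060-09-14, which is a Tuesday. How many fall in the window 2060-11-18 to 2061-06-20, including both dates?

20

Occurrences land 11·i days after 2060-09-14 for i = 0, 1, 2, …
2060-11-18 is 65 days after the start; 65 ÷ 11 = 5 remainder 10; since the remainder is 10, round up to i = 6. First occurrence in the window: #7 on 2060-11-19 (6×11 = 66 days in).
2061-06-20 is 279 days after the start; 279 ÷ 11 = 25 remainder 4. Last occurrence in the window: #26 on 2061-06-16.
Occurrences #7 through #26: 20 in total.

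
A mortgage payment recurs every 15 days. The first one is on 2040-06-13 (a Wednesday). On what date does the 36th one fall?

The 36th occurrence is 35 intervals after the first: 35 × 15 = 525 days after 2040-06-13.
June has 30 days — 17 days to the end of June leaves 508.
From end of June to end of 2040 is 184 days (324 left).
January has 31 days (293 left).
February has 28 days (265 left).
March has 31 days (234 left).
April has 30 days (204 left).
May has 31 days (173 left).
June has 30 days (143 left).
July has 31 days (112 left).
August has 31 days (81 left).
September has 30 days (51 left).
October has 31 days (20 left).
20 days into November → 2041-11-20.

2041-11-20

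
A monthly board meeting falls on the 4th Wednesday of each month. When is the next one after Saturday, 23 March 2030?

27 March 2030

March 2030 starts on a Friday; its first Wednesday is the 6th, so the 4th Wednesday is the 27th — 27 March 2030.
27 March 2030 is after 23 March 2030, so that is the next one.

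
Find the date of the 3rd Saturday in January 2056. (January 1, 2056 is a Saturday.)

2056-01-15

January 2056 begins on a Saturday, so the first Saturday is January 1.
The 3rd Saturday is 2 weeks later: 1 + 14 = 15.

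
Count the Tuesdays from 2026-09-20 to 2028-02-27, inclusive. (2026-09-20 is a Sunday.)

75

2026-09-20 is a Sunday; the first Tuesday on or after it is 2026-09-22 (2 days later).
From 2026-09-22 to 2028-02-27: 100 + 365 + 58 = 523 days (rest of 2026, 2027, to 2028-02-27 in 2028).
523 ÷ 7 = 74 full weeks with remainder 5, so 74 more Tuesdays after the first → 75.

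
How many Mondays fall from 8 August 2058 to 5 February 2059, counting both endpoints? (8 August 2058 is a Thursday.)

26

8 August 2058 is a Thursday; the first Monday on or after it is 12 August 2058 (4 days later).
From 12 August 2058 to 5 February 2059: 19 + 30 + 31 + 30 + 31 + 31 + 5 = 177 days (rest of August, September, October, November, December, January, February).
177 ÷ 7 = 25 full weeks with remainder 2, so 25 more Mondays after the first → 26.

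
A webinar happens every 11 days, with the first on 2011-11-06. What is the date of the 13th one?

2012-03-17

The 13th occurrence is 12 intervals after the first: 12 × 11 = 132 days after 2011-11-06.
November has 30 days — 24 days to the end of November leaves 108.
December has 31 days (77 left).
January has 31 days (46 left).
February has 29 days (17 left).
17 days into March → 2012-03-17.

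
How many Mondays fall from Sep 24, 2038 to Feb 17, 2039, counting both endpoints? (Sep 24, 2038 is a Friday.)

21

Sep 24, 2038 is a Friday; the first Monday on or after it is Sep 27, 2038 (3 days later).
From Sep 27, 2038 to Feb 17, 2039: 3 + 31 + 30 + 31 + 31 + 17 = 143 days (rest of Sep, Oct, Nov, Dec, Jan, Feb).
143 ÷ 7 = 20 full weeks with remainder 3, so 20 more Mondays after the first → 21.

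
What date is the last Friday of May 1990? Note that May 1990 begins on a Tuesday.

May 25, 1990

May 1990 begins on a Tuesday, so the first Friday is May 4 (3 days later).
May 1990 has 31 days. Adding weeks: 4, 11, 18, 25 — the last one ≤ 31 is the 25th.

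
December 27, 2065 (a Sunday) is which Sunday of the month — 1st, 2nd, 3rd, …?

Day 27 falls in week ⌈27/7⌉ of the month.
Days 1–7 hold the 1st Sunday, 8–14 the 2nd, 15–21 the 3rd, 22–28 the 4th, 29–31 the 5th.
27 is in the range for the 4th.

4th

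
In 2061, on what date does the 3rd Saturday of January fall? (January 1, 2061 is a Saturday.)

January 2061 begins on a Saturday, so the first Saturday is January 1.
The 3rd Saturday is 2 weeks later: 1 + 14 = 15.

2061-01-15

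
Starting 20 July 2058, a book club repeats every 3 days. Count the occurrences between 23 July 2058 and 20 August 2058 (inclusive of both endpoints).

Occurrences land 3·i days after 20 July 2058 for i = 0, 1, 2, …
23 July 2058 is 3 days after the start; 3 ÷ 3 = 1 remainder 0. First occurrence in the window: #2 on 23 July 2058 (1×3 = 3 days in).
20 August 2058 is 31 days after the start; 31 ÷ 3 = 10 remainder 1. Last occurrence in the window: #11 on 19 August 2058.
Occurrences #2 through #11: 10 in total.

10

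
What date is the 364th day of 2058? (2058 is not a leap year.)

2058-12-30

January has 31 days (364 − 31 = 333 remain).
February has 28 days (333 − 28 = 305 remain).
March has 31 days (305 − 31 = 274 remain).
April has 30 days (274 − 30 = 244 remain).
May has 31 days (244 − 31 = 213 remain).
June has 30 days (213 − 30 = 183 remain).
July has 31 days (183 − 31 = 152 remain).
August has 31 days (152 − 31 = 121 remain).
September has 30 days (121 − 30 = 91 remain).
October has 31 days (91 − 31 = 60 remain).
November has 30 days (60 − 30 = 30 remain).
30 into December → December 30.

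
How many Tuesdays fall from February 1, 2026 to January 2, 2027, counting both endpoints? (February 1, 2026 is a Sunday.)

48

February 1, 2026 is a Sunday; the first Tuesday on or after it is February 3, 2026 (2 days later).
From February 3, 2026 to January 2, 2027: 331 + 2 = 333 days (rest of 2026, to January 2, 2027 in 2027).
333 ÷ 7 = 47 full weeks with remainder 4, so 47 more Tuesdays after the first → 48.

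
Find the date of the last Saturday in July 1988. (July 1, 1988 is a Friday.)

July 1988 begins on a Friday, so the first Saturday is July 2 (1 day later).
July 1988 has 31 days. Adding weeks: 2, 9, 16, 23, 30 — the last one ≤ 31 is the 30th.

30 July 1988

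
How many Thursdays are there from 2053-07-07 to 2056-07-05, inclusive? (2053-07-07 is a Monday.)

156

2053-07-07 is a Monday; the first Thursday on or after it is 2053-07-10 (3 days later).
From 2053-07-10 to 2056-07-05: 174 + 365 + 365 + 187 = 1091 days (rest of 2053, 2054, 2055, to 2056-07-05 in 2056).
1091 ÷ 7 = 155 full weeks with remainder 6, so 155 more Thursdays after the first → 156.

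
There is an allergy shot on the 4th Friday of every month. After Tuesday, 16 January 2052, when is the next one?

January 2052 starts on a Monday; its first Friday is the 5th, so the 4th Friday is the 26th — 26 January 2052.
26 January 2052 is after 16 January 2052, so that is the next one.

26 January 2052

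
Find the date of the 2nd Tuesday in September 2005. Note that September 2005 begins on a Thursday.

September 2005 begins on a Thursday, so the first Tuesday is September 6 (5 days later).
The 2nd Tuesday is 1 weeks later: 6 + 7 = 13.

September 13, 2005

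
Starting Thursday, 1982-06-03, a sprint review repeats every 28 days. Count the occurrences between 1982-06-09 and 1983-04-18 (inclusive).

Occurrences land 28·i days after 1982-06-03 for i = 0, 1, 2, …
1982-06-09 is 6 days after the start; 6 ÷ 28 = 0 remainder 6; since the remainder is 6, round up to i = 1. First occurrence in the window: #2 on 1982-07-01 (1×28 = 28 days in).
1983-04-18 is 319 days after the start; 319 ÷ 28 = 11 remainder 11. Last occurrence in the window: #12 on 1983-04-07.
Occurrences #2 through #12: 11 in total.

11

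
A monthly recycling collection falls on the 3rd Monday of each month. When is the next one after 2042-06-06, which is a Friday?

2042-06-16

June 2042 starts on a Sunday; its first Monday is the 2nd, so the 3rd Monday is the 16th — 2042-06-16.
2042-06-16 is after 2042-06-06, so that is the next one.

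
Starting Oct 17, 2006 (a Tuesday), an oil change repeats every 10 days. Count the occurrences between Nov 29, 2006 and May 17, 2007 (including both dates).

Occurrences land 10·i days after Oct 17, 2006 for i = 0, 1, 2, …
Nov 29, 2006 is 43 days after the start; 43 ÷ 10 = 4 remainder 3; since the remainder is 3, round up to i = 5. First occurrence in the window: #6 on Dec 6, 2006 (5×10 = 50 days in).
May 17, 2007 is 212 days after the start; 212 ÷ 10 = 21 remainder 2. Last occurrence in the window: #22 on May 15, 2007.
Occurrences #6 through #22: 17 in total.

17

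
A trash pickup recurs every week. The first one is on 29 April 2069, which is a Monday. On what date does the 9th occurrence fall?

The 9th occurrence is 8 intervals after the first: 8 × 7 = 56 days after 29 April 2069.
April has 30 days — 1 day to the end of April leaves 55.
May has 31 days (24 left).
24 days into June → 24 June 2069.

24 June 2069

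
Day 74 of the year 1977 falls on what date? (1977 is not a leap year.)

Mar 15, 1977

Jan has 31 days (74 − 31 = 43 remain).
Feb has 28 days (43 − 28 = 15 remain).
15 into Mar → Mar 15.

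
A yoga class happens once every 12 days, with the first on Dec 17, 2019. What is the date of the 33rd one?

Jan 4, 2021

The 33rd occurrence is 32 intervals after the first: 32 × 12 = 384 days after Dec 17, 2019.
Dec has 31 days — 14 days to the end of Dec leaves 370.
Jan has 31 days (339 left).
Feb has 29 days (310 left).
Mar has 31 days (279 left).
Apr has 30 days (249 left).
May has 31 days (218 left).
Jun has 30 days (188 left).
Jul has 31 days (157 left).
Aug has 31 days (126 left).
Sep has 30 days (96 left).
Oct has 31 days (65 left).
Nov has 30 days (35 left).
Dec has 31 days (4 left).
4 days into Jan → Jan 4, 2021.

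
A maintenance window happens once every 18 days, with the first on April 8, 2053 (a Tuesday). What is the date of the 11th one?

October 5, 2053

The 11th occurrence is 10 intervals after the first: 10 × 18 = 180 days after April 8, 2053.
April has 30 days — 22 days to the end of April leaves 158.
May has 31 days (127 left).
June has 30 days (97 left).
July has 31 days (66 left).
August has 31 days (35 left).
September has 30 days (5 left).
5 days into October → October 5, 2053.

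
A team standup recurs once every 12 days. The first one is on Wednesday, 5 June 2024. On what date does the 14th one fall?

The 14th occurrence is 13 intervals after the first: 13 × 12 = 156 days after 5 June 2024.
June has 30 days — 25 days to the end of June leaves 131.
July has 31 days (100 left).
August has 31 days (69 left).
September has 30 days (39 left).
October has 31 days (8 left).
8 days into November → 8 November 2024.

8 November 2024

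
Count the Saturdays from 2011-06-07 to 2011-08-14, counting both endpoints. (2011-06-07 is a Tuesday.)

2011-06-07 is a Tuesday; the first Saturday on or after it is 2011-06-11 (4 days later).
From 2011-06-11 to 2011-08-14: 19 + 31 + 14 = 64 days (rest of June, July, August).
64 ÷ 7 = 9 full weeks with remainder 1, so 9 more Saturdays after the first → 10.

10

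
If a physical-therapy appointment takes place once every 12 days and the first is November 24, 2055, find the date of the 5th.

January 11, 2056

The 5th occurrence is 4 intervals after the first: 4 × 12 = 48 days after November 24, 2055.
November has 30 days — 6 days to the end of November leaves 42.
December has 31 days (11 left).
11 days into January → January 11, 2056.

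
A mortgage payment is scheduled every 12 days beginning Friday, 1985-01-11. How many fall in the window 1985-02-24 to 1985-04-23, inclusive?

Occurrences land 12·i days after 1985-01-11 for i = 0, 1, 2, …
1985-02-24 is 44 days after the start; 44 ÷ 12 = 3 remainder 8; since the remainder is 8, round up to i = 4. First occurrence in the window: #5 on 1985-02-28 (4×12 = 48 days in).
1985-04-23 is 102 days after the start; 102 ÷ 12 = 8 remainder 6. Last occurrence in the window: #9 on 1985-04-17.
Occurrences #5 through #9: 5 in total.

5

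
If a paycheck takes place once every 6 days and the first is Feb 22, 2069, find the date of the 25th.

The 25th occurrence is 24 intervals after the first: 24 × 6 = 144 days after Feb 22, 2069.
Feb has 28 days — 6 days to the end of Feb leaves 138.
Mar has 31 days (107 left).
Apr has 30 days (77 left).
May has 31 days (46 left).
Jun has 30 days (16 left).
16 days into Jul → Jul 16, 2069.

Jul 16, 2069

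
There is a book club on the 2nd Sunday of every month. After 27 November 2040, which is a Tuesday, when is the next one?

9 December 2040

November 2040 starts on a Thursday; its first Sunday is the 4th, so the 2nd Sunday is the 11th — 11 November 2040.
That is not after 27 November 2040, so look at December 2040.
December 2040 starts on a Saturday; its first Sunday is the 2nd, so the 2nd Sunday is the 9th — 9 December 2040.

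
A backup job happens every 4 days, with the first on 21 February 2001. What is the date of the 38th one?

19 July 2001

The 38th occurrence is 37 intervals after the first: 37 × 4 = 148 days after 21 February 2001.
February has 28 days — 7 days to the end of February leaves 141.
March has 31 days (110 left).
April has 30 days (80 left).
May has 31 days (49 left).
June has 30 days (19 left).
19 days into July → 19 July 2001.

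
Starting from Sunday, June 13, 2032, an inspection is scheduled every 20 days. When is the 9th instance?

November 20, 2032

The 9th occurrence is 8 intervals after the first: 8 × 20 = 160 days after June 13, 2032.
June has 30 days — 17 days to the end of June leaves 143.
July has 31 days (112 left).
August has 31 days (81 left).
September has 30 days (51 left).
October has 31 days (20 left).
20 days into November → November 20, 2032.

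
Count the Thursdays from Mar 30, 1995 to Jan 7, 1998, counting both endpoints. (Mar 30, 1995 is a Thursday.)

145

Mar 30, 1995 is a Thursday; the first Thursday on or after it is Mar 30, 1995.
From Mar 30, 1995 to Jan 7, 1998: 276 + 366 + 365 + 7 = 1014 days (rest of 1995, 1996, 1997, to Jan 7, 1998 in 1998).
1014 ÷ 7 = 144 full weeks with remainder 6, so 144 more Thursdays after the first → 145.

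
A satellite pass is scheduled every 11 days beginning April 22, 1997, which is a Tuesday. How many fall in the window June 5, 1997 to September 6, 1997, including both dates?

Occurrences land 11·i days after April 22, 1997 for i = 0, 1, 2, …
June 5, 1997 is 44 days after the start; 44 ÷ 11 = 4 remainder 0. First occurrence in the window: #5 on June 5, 1997 (4×11 = 44 days in).
September 6, 1997 is 137 days after the start; 137 ÷ 11 = 12 remainder 5. Last occurrence in the window: #13 on September 1, 1997.
Occurrences #5 through #13: 9 in total.

9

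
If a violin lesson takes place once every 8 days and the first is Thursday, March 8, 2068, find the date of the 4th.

The 4th occurrence is 3 intervals after the first: 3 × 8 = 24 days after March 8, 2068.
March has 31 days — 23 days to the end of March leaves 1.
1 day into April → April 1, 2068.

April 1, 2068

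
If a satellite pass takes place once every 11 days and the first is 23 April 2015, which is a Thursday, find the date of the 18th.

The 18th occurrence is 17 intervals after the first: 17 × 11 = 187 days after 23 April 2015.
April has 30 days — 7 days to the end of April leaves 180.
May has 31 days (149 left).
June has 30 days (119 left).
July has 31 days (88 left).
August has 31 days (57 left).
September has 30 days (27 left).
27 days into October → 27 October 2015.

27 October 2015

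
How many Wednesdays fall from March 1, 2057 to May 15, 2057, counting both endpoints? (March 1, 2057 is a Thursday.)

10

March 1, 2057 is a Thursday; the first Wednesday on or after it is March 7, 2057 (6 days later).
From March 7, 2057 to May 15, 2057: 24 + 30 + 15 = 69 days (rest of March, April, May).
69 ÷ 7 = 9 full weeks with remainder 6, so 9 more Wednesdays after the first → 10.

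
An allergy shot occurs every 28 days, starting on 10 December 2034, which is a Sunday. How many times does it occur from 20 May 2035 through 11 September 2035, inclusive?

4

Occurrences land 28·i days after 10 December 2034 for i = 0, 1, 2, …
20 May 2035 is 161 days after the start; 161 ÷ 28 = 5 remainder 21; since the remainder is 21, round up to i = 6. First occurrence in the window: #7 on 27 May 2035 (6×28 = 168 days in).
11 September 2035 is 275 days after the start; 275 ÷ 28 = 9 remainder 23. Last occurrence in the window: #10 on 19 August 2035.
Occurrences #7 through #10: 4 in total.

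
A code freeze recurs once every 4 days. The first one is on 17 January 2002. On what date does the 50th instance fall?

The 50th occurrence is 49 intervals after the first: 49 × 4 = 196 days after 17 January 2002.
January has 31 days — 14 days to the end of January leaves 182.
February has 28 days (154 left).
March has 31 days (123 left).
April has 30 days (93 left).
May has 31 days (62 left).
June has 30 days (32 left).
July has 31 days (1 left).
1 day into August → 1 August 2002.

1 August 2002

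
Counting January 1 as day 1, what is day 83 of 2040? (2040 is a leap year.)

January has 31 days (83 − 31 = 52 remain).
February has 29 days (52 − 29 = 23 remain).
23 into March → March 23.

2040-03-23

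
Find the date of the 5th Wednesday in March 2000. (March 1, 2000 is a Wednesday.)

March 2000 begins on a Wednesday, so the first Wednesday is March 1.
The 5th Wednesday is 4 weeks later: 1 + 28 = 29.

2000-03-29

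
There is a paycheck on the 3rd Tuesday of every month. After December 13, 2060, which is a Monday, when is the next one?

December 21, 2060

December 2060 starts on a Wednesday; its first Tuesday is the 7th, so the 3rd Tuesday is the 21st — December 21, 2060.
December 21, 2060 is after December 13, 2060, so that is the next one.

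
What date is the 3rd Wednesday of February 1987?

The first Wednesday of February 1987 is February 4.
The 3rd Wednesday is 2 weeks later: 4 + 14 = 18.

18 February 1987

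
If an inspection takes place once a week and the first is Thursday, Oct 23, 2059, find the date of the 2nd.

The 2nd occurrence is 1 interval after the first: 1 × 7 = 7 days after Oct 23, 2059.
7 days later is Oct 30, 2059.

Oct 30, 2059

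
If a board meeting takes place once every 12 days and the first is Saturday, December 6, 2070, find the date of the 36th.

January 30, 2072

The 36th occurrence is 35 intervals after the first: 35 × 12 = 420 days after December 6, 2070.
December has 31 days — 25 days to the end of December leaves 395.
January has 31 days (364 left).
February has 28 days (336 left).
March has 31 days (305 left).
April has 30 days (275 left).
May has 31 days (244 left).
June has 30 days (214 left).
July has 31 days (183 left).
August has 31 days (152 left).
September has 30 days (122 left).
October has 31 days (91 left).
November has 30 days (61 left).
December has 31 days (30 left).
30 days into January → January 30, 2072.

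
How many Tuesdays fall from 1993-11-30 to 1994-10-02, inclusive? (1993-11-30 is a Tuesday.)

44

1993-11-30 is a Tuesday; the first Tuesday on or after it is 1993-11-30.
From 1993-11-30 to 1994-10-02: 31 + 275 = 306 days (rest of 1993, to 1994-10-02 in 1994).
306 ÷ 7 = 43 full weeks with remainder 5, so 43 more Tuesdays after the first → 44.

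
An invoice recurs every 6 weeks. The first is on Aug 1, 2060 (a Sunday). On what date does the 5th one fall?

The 5th occurrence is 4 intervals after the first: 4 × 42 = 168 days after Aug 1, 2060.
Aug has 31 days — 30 days to the end of Aug leaves 138.
Sep has 30 days (108 left).
Oct has 31 days (77 left).
Nov has 30 days (47 left).
Dec has 31 days (16 left).
16 days into Jan → Jan 16, 2061.

Jan 16, 2061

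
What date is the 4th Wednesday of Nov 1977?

Nov 23, 1977

The first Wednesday of Nov 1977 is Nov 2.
The 4th Wednesday is 3 weeks later: 2 + 21 = 23.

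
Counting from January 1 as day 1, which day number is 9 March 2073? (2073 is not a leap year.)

68

Days in months before March: 31 + 28 = 59.
Plus 9 days into March → day 68.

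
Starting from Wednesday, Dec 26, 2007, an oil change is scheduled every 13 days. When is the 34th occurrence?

The 34th occurrence is 33 intervals after the first: 33 × 13 = 429 days after Dec 26, 2007.
Dec has 31 days — 5 days to the end of Dec leaves 424.
2008 has 366 days (58 left).
Jan has 31 days (27 left).
27 days into Feb → Feb 27, 2009.

Feb 27, 2009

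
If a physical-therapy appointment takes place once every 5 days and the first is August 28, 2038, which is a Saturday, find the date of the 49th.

April 25, 2039

The 49th occurrence is 48 intervals after the first: 48 × 5 = 240 days after August 28, 2038.
August has 31 days — 3 days to the end of August leaves 237.
September has 30 days (207 left).
October has 31 days (176 left).
November has 30 days (146 left).
December has 31 days (115 left).
January has 31 days (84 left).
February has 28 days (56 left).
March has 31 days (25 left).
25 days into April → April 25, 2039.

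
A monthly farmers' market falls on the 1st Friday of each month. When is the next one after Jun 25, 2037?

Jul 3, 2037

Jun 2037 starts on a Monday, so its 1st Friday is Jun 5, 2037 (4 days in).
That is not after Jun 25, 2037, so look at Jul 2037.
Jul 2037 starts on a Wednesday, so its 1st Friday is Jul 3, 2037 (2 days in).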